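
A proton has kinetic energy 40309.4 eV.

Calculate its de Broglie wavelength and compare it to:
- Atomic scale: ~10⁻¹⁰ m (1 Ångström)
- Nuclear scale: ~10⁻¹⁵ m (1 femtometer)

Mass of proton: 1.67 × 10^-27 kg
λ = 1.43 × 10^-13 m, which is between nuclear and atomic scales.

Using λ = h/√(2mKE):

KE = 40309.4 eV = 6.458 × 10^-15 J

λ = h/√(2mKE)
λ = (6.626 × 10^-34 J·s) / √(2 × 1.67 × 10^-27 kg × 6.458 × 10^-15 J)
λ = 1.43 × 10^-13 m

Comparison:
- Atomic scale (10⁻¹⁰ m): λ is 0.0014× this size
- Nuclear scale (10⁻¹⁵ m): λ is 1.4e+02× this size

The wavelength is between nuclear and atomic scales.

This wavelength is appropriate for probing atomic structure but too large for nuclear physics experiments.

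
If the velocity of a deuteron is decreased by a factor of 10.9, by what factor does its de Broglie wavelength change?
The wavelength increases by a factor of 10.9.

From λ = h/(mv), the wavelength is inversely proportional to velocity:

λ ∝ 1/v

If v → v/10.9, then λ → 10.9λ

When velocity is decreased by a factor of 10.9, the wavelength increases by a factor of 10.9.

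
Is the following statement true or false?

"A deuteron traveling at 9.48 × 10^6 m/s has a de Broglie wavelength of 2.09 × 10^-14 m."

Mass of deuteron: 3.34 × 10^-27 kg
True

The claim is correct.

Using λ = h/(mv):
λ = (6.626 × 10^-34 J·s) / (3.34 × 10^-27 kg × 9.48 × 10^6 m/s)
λ = 2.09 × 10^-14 m

This matches the claimed value.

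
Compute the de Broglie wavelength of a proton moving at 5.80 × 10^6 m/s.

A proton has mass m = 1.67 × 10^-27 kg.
6.84 × 10^-14 m

Using the de Broglie relation λ = h/(mv):

λ = h/(mv)
λ = (6.626 × 10^-34 J·s) / (1.67 × 10^-27 kg × 5.80 × 10^6 m/s)
λ = 6.84 × 10^-14 m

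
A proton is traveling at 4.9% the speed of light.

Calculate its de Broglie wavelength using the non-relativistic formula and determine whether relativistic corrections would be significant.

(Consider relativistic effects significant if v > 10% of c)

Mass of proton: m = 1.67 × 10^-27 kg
No, relativistic corrections are not needed.

Using the non-relativistic de Broglie formula λ = h/(mv):

v = 4.9% × c = 1.469 × 10^7 m/s

λ = h/(mv)
λ = (6.626 × 10^-34 J·s) / (1.67 × 10^-27 kg × 1.469 × 10^7 m/s)
λ = 2.70 × 10^-14 m

Since v = 4.9% of c < 10% of c, relativistic corrections are NOT significant and this non-relativistic result is a good approximation.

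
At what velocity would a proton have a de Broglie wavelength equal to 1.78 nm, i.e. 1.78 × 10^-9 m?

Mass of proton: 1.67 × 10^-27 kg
2.23 × 10^2 m/s

From λ = h/(mv), solve for v:

v = h/(mλ)
v = (6.626 × 10^-34 J·s) / (1.67 × 10^-27 kg × 1.78 × 10^-9 m)
v = 2.23 × 10^2 m/s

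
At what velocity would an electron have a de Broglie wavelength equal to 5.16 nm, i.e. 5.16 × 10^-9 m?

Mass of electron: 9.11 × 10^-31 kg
1.41 × 10^5 m/s

From λ = h/(mv), solve for v:

v = h/(mλ)
v = (6.626 × 10^-34 J·s) / (9.11 × 10^-31 kg × 5.16 × 10^-9 m)
v = 1.41 × 10^5 m/s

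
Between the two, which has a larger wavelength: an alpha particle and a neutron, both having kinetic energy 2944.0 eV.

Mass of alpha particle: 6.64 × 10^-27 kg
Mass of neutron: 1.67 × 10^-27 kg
The neutron has the longer wavelength.

Using λ = h/√(2mKE):

For alpha particle: λ₁ = h/√(2m₁KE) = 2.65 × 10^-13 m
For neutron: λ₂ = h/√(2m₂KE) = 5.28 × 10^-13 m

Since λ ∝ 1/√m at constant kinetic energy, the lighter particle has the longer wavelength.

The neutron has the longer de Broglie wavelength.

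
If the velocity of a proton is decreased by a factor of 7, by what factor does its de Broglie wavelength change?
The wavelength increases by a factor of 7.

From λ = h/(mv), the wavelength is inversely proportional to velocity:

λ ∝ 1/v

If v → v/7, then λ → 7λ

When velocity is decreased by a factor of 7, the wavelength increases by a factor of 7.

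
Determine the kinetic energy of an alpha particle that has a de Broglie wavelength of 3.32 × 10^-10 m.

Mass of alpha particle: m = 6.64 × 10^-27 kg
3.00 × 10^-22 J (or 1.87 × 10^-3 eV)

From λ = h/√(2mKE), we solve for KE:

λ² = h²/(2mKE)
KE = h²/(2mλ²)
KE = (6.626 × 10^-34 J·s)² / (2 × 6.64 × 10^-27 kg × (3.32 × 10^-10 m)²)
KE = 3.00 × 10^-22 J
KE = 1.87 × 10^-3 eV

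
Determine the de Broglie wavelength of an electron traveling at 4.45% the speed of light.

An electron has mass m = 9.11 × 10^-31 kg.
5.45 × 10^-11 m

Using the de Broglie relation λ = h/(mv):

v = 4.45% × c = 1.334 × 10^7 m/s

λ = h/(mv)
λ = (6.626 × 10^-34 J·s) / (9.11 × 10^-31 kg × 1.334 × 10^7 m/s)
λ = 5.45 × 10^-11 m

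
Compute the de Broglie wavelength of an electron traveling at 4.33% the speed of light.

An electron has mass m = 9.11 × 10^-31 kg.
5.60 × 10^-11 m

Using the de Broglie relation λ = h/(mv):

v = 4.33% × c = 1.298 × 10^7 m/s

λ = h/(mv)
λ = (6.626 × 10^-34 J·s) / (9.11 × 10^-31 kg × 1.298 × 10^7 m/s)
λ = 5.60 × 10^-11 m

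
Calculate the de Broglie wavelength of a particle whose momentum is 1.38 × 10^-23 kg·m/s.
4.80 × 10^-11 m

Using the de Broglie relation λ = h/p:

λ = h/p
λ = (6.626 × 10^-34 J·s) / (1.38 × 10^-23 kg·m/s)
λ = 4.80 × 10^-11 m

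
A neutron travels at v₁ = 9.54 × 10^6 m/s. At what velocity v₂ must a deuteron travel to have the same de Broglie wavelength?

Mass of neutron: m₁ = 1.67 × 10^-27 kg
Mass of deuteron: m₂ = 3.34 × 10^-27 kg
v₂ = 4.77 × 10^6 m/s

For equal de Broglie wavelengths: λ₁ = λ₂

h/(m₁v₁) = h/(m₂v₂)
m₁v₁ = m₂v₂
v₂ = v₁ · (m₁/m₂)

v₂ = 9.54 × 10^6 m/s × (1.67 × 10^-27 kg / 3.34 × 10^-27 kg)
v₂ = 4.77 × 10^6 m/s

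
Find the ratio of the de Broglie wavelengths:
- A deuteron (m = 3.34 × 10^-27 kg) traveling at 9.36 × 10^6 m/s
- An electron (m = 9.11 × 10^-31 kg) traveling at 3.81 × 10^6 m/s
λ₁/λ₂ = 1.11 × 10^-4

Using λ = h/(mv):

λ₁ = h/(m₁v₁) = 2.12 × 10^-14 m
λ₂ = h/(m₂v₂) = 1.91 × 10^-10 m

Ratio λ₁/λ₂ = (m₂v₂)/(m₁v₁)
         = (9.11 × 10^-31 kg × 3.81 × 10^6 m/s) / (3.34 × 10^-27 kg × 9.36 × 10^6 m/s)
         = 1.11 × 10^-4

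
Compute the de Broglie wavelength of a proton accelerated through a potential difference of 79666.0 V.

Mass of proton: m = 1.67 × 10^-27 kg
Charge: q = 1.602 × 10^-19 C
1.01 × 10^-13 m

When a particle is accelerated through voltage V, it gains kinetic energy KE = qV.

The de Broglie wavelength is then λ = h/√(2mqV):

λ = h/√(2mqV)
λ = (6.626 × 10^-34 J·s) / √(2 × 1.67 × 10^-27 kg × 1.602 × 10^-19 C × 79666.0 V)
λ = 1.01 × 10^-13 m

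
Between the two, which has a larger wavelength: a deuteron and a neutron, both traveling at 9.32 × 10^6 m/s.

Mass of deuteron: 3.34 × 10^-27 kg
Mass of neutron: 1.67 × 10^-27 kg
The neutron has the longer wavelength.

Using λ = h/(mv), since both particles have the same velocity, the wavelength depends only on mass.

For deuteron: λ₁ = h/(m₁v) = 2.13 × 10^-14 m
For neutron: λ₂ = h/(m₂v) = 4.26 × 10^-14 m

Since λ ∝ 1/m at constant velocity, the lighter particle has the longer wavelength.

The neutron has the longer de Broglie wavelength.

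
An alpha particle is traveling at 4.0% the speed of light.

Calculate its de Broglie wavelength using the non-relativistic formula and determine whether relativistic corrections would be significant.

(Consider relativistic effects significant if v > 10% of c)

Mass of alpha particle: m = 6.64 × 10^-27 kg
No, relativistic corrections are not needed.

Using the non-relativistic de Broglie formula λ = h/(mv):

v = 4.0% × c = 1.199 × 10^7 m/s

λ = h/(mv)
λ = (6.626 × 10^-34 J·s) / (6.64 × 10^-27 kg × 1.199 × 10^7 m/s)
λ = 8.32 × 10^-15 m

Since v = 4.0% of c < 10% of c, relativistic corrections are NOT significant and this non-relativistic result is a good approximation.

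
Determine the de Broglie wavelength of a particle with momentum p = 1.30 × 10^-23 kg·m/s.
5.10 × 10^-11 m

Using the de Broglie relation λ = h/p:

λ = h/p
λ = (6.626 × 10^-34 J·s) / (1.30 × 10^-23 kg·m/s)
λ = 5.10 × 10^-11 m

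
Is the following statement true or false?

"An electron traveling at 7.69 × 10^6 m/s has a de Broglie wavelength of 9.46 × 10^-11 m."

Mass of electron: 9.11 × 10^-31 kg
True

The claim is correct.

Using λ = h/(mv):
λ = (6.626 × 10^-34 J·s) / (9.11 × 10^-31 kg × 7.69 × 10^6 m/s)
λ = 9.46 × 10^-11 m

This matches the claimed value.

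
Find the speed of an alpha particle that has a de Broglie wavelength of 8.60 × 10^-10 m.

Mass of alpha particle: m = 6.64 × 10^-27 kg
1.16 × 10^2 m/s

From the de Broglie relation λ = h/(mv), we solve for v:

v = h/(mλ)
v = (6.626 × 10^-34 J·s) / (6.64 × 10^-27 kg × 8.60 × 10^-10 m)
v = 1.16 × 10^2 m/s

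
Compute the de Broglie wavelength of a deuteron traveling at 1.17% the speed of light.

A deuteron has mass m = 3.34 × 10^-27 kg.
5.66 × 10^-14 m

Using the de Broglie relation λ = h/(mv):

v = 1.17% × c = 3.508 × 10^6 m/s

λ = h/(mv)
λ = (6.626 × 10^-34 J·s) / (3.34 × 10^-27 kg × 3.508 × 10^6 m/s)
λ = 5.66 × 10^-14 m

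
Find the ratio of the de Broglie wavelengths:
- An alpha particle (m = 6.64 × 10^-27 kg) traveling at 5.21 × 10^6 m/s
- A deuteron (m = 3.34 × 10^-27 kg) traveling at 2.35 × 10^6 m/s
λ₁/λ₂ = 0.227

Using λ = h/(mv):

λ₁ = h/(m₁v₁) = 1.92 × 10^-14 m
λ₂ = h/(m₂v₂) = 8.44 × 10^-14 m

Ratio λ₁/λ₂ = (m₂v₂)/(m₁v₁)
         = (3.34 × 10^-27 kg × 2.35 × 10^6 m/s) / (6.64 × 10^-27 kg × 5.21 × 10^6 m/s)
         = 0.227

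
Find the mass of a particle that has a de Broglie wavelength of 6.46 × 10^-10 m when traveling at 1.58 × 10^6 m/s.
6.49 × 10^-31 kg

From the de Broglie relation λ = h/(mv), we solve for m:

m = h/(λv)
m = (6.626 × 10^-34 J·s) / (6.46 × 10^-10 m × 1.58 × 10^6 m/s)
m = 6.49 × 10^-31 kg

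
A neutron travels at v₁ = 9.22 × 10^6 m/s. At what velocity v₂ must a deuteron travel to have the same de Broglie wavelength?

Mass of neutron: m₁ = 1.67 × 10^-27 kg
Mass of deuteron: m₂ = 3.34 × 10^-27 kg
v₂ = 4.61 × 10^6 m/s

For equal de Broglie wavelengths: λ₁ = λ₂

h/(m₁v₁) = h/(m₂v₂)
m₁v₁ = m₂v₂
v₂ = v₁ · (m₁/m₂)

v₂ = 9.22 × 10^6 m/s × (1.67 × 10^-27 kg / 3.34 × 10^-27 kg)
v₂ = 4.61 × 10^6 m/s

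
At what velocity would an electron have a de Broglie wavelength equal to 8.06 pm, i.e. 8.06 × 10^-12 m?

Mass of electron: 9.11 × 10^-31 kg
9.02 × 10^7 m/s

From λ = h/(mv), solve for v:

v = h/(mλ)
v = (6.626 × 10^-34 J·s) / (9.11 × 10^-31 kg × 8.06 × 10^-12 m)
v = 9.02 × 10^7 m/s

Note: This velocity is 30.1% of the speed of light, so relativistic corrections would be needed for a more accurate calculation.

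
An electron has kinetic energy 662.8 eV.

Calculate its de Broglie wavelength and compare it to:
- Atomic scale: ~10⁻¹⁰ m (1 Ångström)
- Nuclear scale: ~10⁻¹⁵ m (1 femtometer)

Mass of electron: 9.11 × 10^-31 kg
λ = 4.76 × 10^-11 m, which is between nuclear and atomic scales.

Using λ = h/√(2mKE):

KE = 662.8 eV = 1.062 × 10^-16 J

λ = h/√(2mKE)
λ = (6.626 × 10^-34 J·s) / √(2 × 9.11 × 10^-31 kg × 1.062 × 10^-16 J)
λ = 4.76 × 10^-11 m

Comparison:
- Atomic scale (10⁻¹⁰ m): λ is 0.48× this size
- Nuclear scale (10⁻¹⁵ m): λ is 4.8e+04× this size

The wavelength is between nuclear and atomic scales.

This wavelength is appropriate for probing atomic structure but too large for nuclear physics experiments.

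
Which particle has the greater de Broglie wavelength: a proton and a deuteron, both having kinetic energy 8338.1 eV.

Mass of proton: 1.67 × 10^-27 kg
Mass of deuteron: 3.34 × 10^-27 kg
The proton has the longer wavelength.

Using λ = h/√(2mKE):

For proton: λ₁ = h/√(2m₁KE) = 3.14 × 10^-13 m
For deuteron: λ₂ = h/√(2m₂KE) = 2.22 × 10^-13 m

Since λ ∝ 1/√m at constant kinetic energy, the lighter particle has the longer wavelength.

The proton has the longer de Broglie wavelength.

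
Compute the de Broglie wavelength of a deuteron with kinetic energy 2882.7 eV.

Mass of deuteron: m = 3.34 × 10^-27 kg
3.77 × 10^-13 m

Using λ = h/√(2mKE):

First convert KE to Joules: KE = 2882.7 eV = 4.619 × 10^-16 J

λ = h/√(2mKE)
λ = (6.626 × 10^-34 J·s) / √(2 × 3.34 × 10^-27 kg × 4.619 × 10^-16 J)
λ = 3.77 × 10^-13 m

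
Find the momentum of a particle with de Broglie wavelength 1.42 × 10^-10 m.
4.67 × 10^-24 kg·m/s

From the de Broglie relation λ = h/p, we solve for p:

p = h/λ
p = (6.626 × 10^-34 J·s) / (1.42 × 10^-10 m)
p = 4.67 × 10^-24 kg·m/s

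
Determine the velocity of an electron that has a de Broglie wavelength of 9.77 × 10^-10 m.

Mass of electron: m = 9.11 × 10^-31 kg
7.44 × 10^5 m/s

From the de Broglie relation λ = h/(mv), we solve for v:

v = h/(mλ)
v = (6.626 × 10^-34 J·s) / (9.11 × 10^-31 kg × 9.77 × 10^-10 m)
v = 7.44 × 10^5 m/s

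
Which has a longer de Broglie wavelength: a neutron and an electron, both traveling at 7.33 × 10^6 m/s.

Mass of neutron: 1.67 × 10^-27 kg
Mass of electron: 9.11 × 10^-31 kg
The electron has the longer wavelength.

Using λ = h/(mv), since both particles have the same velocity, the wavelength depends only on mass.

For neutron: λ₁ = h/(m₁v) = 5.41 × 10^-14 m
For electron: λ₂ = h/(m₂v) = 9.92 × 10^-11 m

Since λ ∝ 1/m at constant velocity, the lighter particle has the longer wavelength.

The electron has the longer de Broglie wavelength.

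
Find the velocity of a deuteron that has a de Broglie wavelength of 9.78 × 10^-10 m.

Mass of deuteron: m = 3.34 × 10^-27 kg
2.03 × 10^2 m/s

From the de Broglie relation λ = h/(mv), we solve for v:

v = h/(mλ)
v = (6.626 × 10^-34 J·s) / (3.34 × 10^-27 kg × 9.78 × 10^-10 m)
v = 2.03 × 10^2 m/s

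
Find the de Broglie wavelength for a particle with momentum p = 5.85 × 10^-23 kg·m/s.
1.13 × 10^-11 m

Using the de Broglie relation λ = h/p:

λ = h/p
λ = (6.626 × 10^-34 J·s) / (5.85 × 10^-23 kg·m/s)
λ = 1.13 × 10^-11 m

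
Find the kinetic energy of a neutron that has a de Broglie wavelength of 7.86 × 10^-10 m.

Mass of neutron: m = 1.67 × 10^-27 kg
2.13 × 10^-22 J (or 1.33 × 10^-3 eV)

From λ = h/√(2mKE), we solve for KE:

λ² = h²/(2mKE)
KE = h²/(2mλ²)
KE = (6.626 × 10^-34 J·s)² / (2 × 1.67 × 10^-27 kg × (7.86 × 10^-10 m)²)
KE = 2.13 × 10^-22 J
KE = 1.33 × 10^-3 eV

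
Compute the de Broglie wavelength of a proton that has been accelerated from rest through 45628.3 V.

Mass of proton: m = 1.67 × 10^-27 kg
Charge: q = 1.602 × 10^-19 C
1.34 × 10^-13 m

When a particle is accelerated through voltage V, it gains kinetic energy KE = qV.

The de Broglie wavelength is then λ = h/√(2mqV):

λ = h/√(2mqV)
λ = (6.626 × 10^-34 J·s) / √(2 × 1.67 × 10^-27 kg × 1.602 × 10^-19 C × 45628.3 V)
λ = 1.34 × 10^-13 m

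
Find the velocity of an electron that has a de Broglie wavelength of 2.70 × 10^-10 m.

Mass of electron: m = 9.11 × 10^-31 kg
2.69 × 10^6 m/s

From the de Broglie relation λ = h/(mv), we solve for v:

v = h/(mλ)
v = (6.626 × 10^-34 J·s) / (9.11 × 10^-31 kg × 2.70 × 10^-10 m)
v = 2.69 × 10^6 m/s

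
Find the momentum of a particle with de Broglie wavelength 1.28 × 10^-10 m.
5.18 × 10^-24 kg·m/s

From the de Broglie relation λ = h/p, we solve for p:

p = h/λ
p = (6.626 × 10^-34 J·s) / (1.28 × 10^-10 m)
p = 5.18 × 10^-24 kg·m/s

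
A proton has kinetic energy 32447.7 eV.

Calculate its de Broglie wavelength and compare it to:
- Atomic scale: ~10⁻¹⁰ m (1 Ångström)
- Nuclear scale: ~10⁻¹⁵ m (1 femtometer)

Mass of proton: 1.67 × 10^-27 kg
λ = 1.59 × 10^-13 m, which is between nuclear and atomic scales.

Using λ = h/√(2mKE):

KE = 32447.7 eV = 5.199 × 10^-15 J

λ = h/√(2mKE)
λ = (6.626 × 10^-34 J·s) / √(2 × 1.67 × 10^-27 kg × 5.199 × 10^-15 J)
λ = 1.59 × 10^-13 m

Comparison:
- Atomic scale (10⁻¹⁰ m): λ is 0.0016× this size
- Nuclear scale (10⁻¹⁵ m): λ is 1.6e+02× this size

The wavelength is between nuclear and atomic scales.

This wavelength is appropriate for probing atomic structure but too large for nuclear physics experiments.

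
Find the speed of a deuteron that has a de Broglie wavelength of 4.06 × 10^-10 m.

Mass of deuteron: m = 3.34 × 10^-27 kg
4.89 × 10^2 m/s

From the de Broglie relation λ = h/(mv), we solve for v:

v = h/(mλ)
v = (6.626 × 10^-34 J·s) / (3.34 × 10^-27 kg × 4.06 × 10^-10 m)
v = 4.89 × 10^2 m/s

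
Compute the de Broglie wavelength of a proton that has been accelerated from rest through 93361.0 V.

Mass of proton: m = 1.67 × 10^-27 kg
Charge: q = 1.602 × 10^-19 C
9.37 × 10^-14 m

When a particle is accelerated through voltage V, it gains kinetic energy KE = qV.

The de Broglie wavelength is then λ = h/√(2mqV):

λ = h/√(2mqV)
λ = (6.626 × 10^-34 J·s) / √(2 × 1.67 × 10^-27 kg × 1.602 × 10^-19 C × 93361.0 V)
λ = 9.37 × 10^-14 m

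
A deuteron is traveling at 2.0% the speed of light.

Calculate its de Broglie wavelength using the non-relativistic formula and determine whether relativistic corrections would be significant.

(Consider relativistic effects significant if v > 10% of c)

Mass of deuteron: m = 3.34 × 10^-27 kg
No, relativistic corrections are not needed.

Using the non-relativistic de Broglie formula λ = h/(mv):

v = 2.0% × c = 5.996 × 10^6 m/s

λ = h/(mv)
λ = (6.626 × 10^-34 J·s) / (3.34 × 10^-27 kg × 5.996 × 10^6 m/s)
λ = 3.31 × 10^-14 m

Since v = 2.0% of c < 10% of c, relativistic corrections are NOT significant and this non-relativistic result is a good approximation.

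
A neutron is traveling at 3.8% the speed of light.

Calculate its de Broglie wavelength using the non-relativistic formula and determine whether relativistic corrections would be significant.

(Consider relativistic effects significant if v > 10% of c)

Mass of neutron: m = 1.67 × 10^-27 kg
No, relativistic corrections are not needed.

Using the non-relativistic de Broglie formula λ = h/(mv):

v = 3.8% × c = 1.139 × 10^7 m/s

λ = h/(mv)
λ = (6.626 × 10^-34 J·s) / (1.67 × 10^-27 kg × 1.139 × 10^7 m/s)
λ = 3.48 × 10^-14 m

Since v = 3.8% of c < 10% of c, relativistic corrections are NOT significant and this non-relativistic result is a good approximation.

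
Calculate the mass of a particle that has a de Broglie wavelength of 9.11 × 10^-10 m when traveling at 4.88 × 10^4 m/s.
1.49 × 10^-29 kg

From the de Broglie relation λ = h/(mv), we solve for m:

m = h/(λv)
m = (6.626 × 10^-34 J·s) / (9.11 × 10^-10 m × 4.88 × 10^4 m/s)
m = 1.49 × 10^-29 kg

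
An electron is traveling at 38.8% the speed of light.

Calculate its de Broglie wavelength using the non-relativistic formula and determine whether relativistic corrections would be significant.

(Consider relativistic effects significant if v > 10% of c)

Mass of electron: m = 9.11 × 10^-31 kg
Yes, relativistic corrections are needed.

Using the non-relativistic de Broglie formula λ = h/(mv):

v = 38.8% × c = 1.163 × 10^8 m/s

λ = h/(mv)
λ = (6.626 × 10^-34 J·s) / (9.11 × 10^-31 kg × 1.163 × 10^8 m/s)
λ = 6.25 × 10^-12 m

Since v = 38.8% of c > 10% of c, relativistic corrections ARE significant and the actual wavelength would differ from this non-relativistic estimate.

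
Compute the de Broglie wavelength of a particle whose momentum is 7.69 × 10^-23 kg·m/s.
8.62 × 10^-12 m

Using the de Broglie relation λ = h/p:

λ = h/p
λ = (6.626 × 10^-34 J·s) / (7.69 × 10^-23 kg·m/s)
λ = 8.62 × 10^-12 m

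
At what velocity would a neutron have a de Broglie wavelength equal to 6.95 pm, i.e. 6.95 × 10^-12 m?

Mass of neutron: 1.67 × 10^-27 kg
5.71 × 10^4 m/s

From λ = h/(mv), solve for v:

v = h/(mλ)
v = (6.626 × 10^-34 J·s) / (1.67 × 10^-27 kg × 6.95 × 10^-12 m)
v = 5.71 × 10^4 m/s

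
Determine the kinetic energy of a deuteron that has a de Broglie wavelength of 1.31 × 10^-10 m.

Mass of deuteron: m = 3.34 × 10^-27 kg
3.83 × 10^-21 J (or 0.0239 eV)

From λ = h/√(2mKE), we solve for KE:

λ² = h²/(2mKE)
KE = h²/(2mλ²)
KE = (6.626 × 10^-34 J·s)² / (2 × 3.34 × 10^-27 kg × (1.31 × 10^-10 m)²)
KE = 3.83 × 10^-21 J
KE = 0.0239 eV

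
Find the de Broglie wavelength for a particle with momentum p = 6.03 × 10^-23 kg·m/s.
1.10 × 10^-11 m

Using the de Broglie relation λ = h/p:

λ = h/p
λ = (6.626 × 10^-34 J·s) / (6.03 × 10^-23 kg·m/s)
λ = 1.10 × 10^-11 m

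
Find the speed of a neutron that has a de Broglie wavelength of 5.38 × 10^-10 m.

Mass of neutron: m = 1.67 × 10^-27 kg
7.37 × 10^2 m/s

From the de Broglie relation λ = h/(mv), we solve for v:

v = h/(mλ)
v = (6.626 × 10^-34 J·s) / (1.67 × 10^-27 kg × 5.38 × 10^-10 m)
v = 7.37 × 10^2 m/s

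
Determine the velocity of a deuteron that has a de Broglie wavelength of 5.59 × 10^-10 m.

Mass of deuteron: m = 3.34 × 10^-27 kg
3.55 × 10^2 m/s

From the de Broglie relation λ = h/(mv), we solve for v:

v = h/(mλ)
v = (6.626 × 10^-34 J·s) / (3.34 × 10^-27 kg × 5.59 × 10^-10 m)
v = 3.55 × 10^2 m/s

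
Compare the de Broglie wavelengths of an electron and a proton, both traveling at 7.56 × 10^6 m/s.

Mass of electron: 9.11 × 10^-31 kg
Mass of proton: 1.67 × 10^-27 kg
The electron has the longer wavelength.

Using λ = h/(mv), since both particles have the same velocity, the wavelength depends only on mass.

For electron: λ₁ = h/(m₁v) = 9.62 × 10^-11 m
For proton: λ₂ = h/(m₂v) = 5.25 × 10^-14 m

Since λ ∝ 1/m at constant velocity, the lighter particle has the longer wavelength.

The electron has the longer de Broglie wavelength.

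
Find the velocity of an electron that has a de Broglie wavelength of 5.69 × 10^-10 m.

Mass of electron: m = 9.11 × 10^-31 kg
1.28 × 10^6 m/s

From the de Broglie relation λ = h/(mv), we solve for v:

v = h/(mλ)
v = (6.626 × 10^-34 J·s) / (9.11 × 10^-31 kg × 5.69 × 10^-10 m)
v = 1.28 × 10^6 m/s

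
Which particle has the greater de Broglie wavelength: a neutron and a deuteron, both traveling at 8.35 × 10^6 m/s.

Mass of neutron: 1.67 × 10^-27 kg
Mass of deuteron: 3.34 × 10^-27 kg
The neutron has the longer wavelength.

Using λ = h/(mv), since both particles have the same velocity, the wavelength depends only on mass.

For neutron: λ₁ = h/(m₁v) = 4.75 × 10^-14 m
For deuteron: λ₂ = h/(m₂v) = 2.38 × 10^-14 m

Since λ ∝ 1/m at constant velocity, the lighter particle has the longer wavelength.

The neutron has the longer de Broglie wavelength.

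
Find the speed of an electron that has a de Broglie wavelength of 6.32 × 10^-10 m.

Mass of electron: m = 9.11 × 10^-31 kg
1.15 × 10^6 m/s

From the de Broglie relation λ = h/(mv), we solve for v:

v = h/(mλ)
v = (6.626 × 10^-34 J·s) / (9.11 × 10^-31 kg × 6.32 × 10^-10 m)
v = 1.15 × 10^6 m/s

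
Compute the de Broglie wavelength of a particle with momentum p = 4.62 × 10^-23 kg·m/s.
1.43 × 10^-11 m

Using the de Broglie relation λ = h/p:

λ = h/p
λ = (6.626 × 10^-34 J·s) / (4.62 × 10^-23 kg·m/s)
λ = 1.43 × 10^-11 m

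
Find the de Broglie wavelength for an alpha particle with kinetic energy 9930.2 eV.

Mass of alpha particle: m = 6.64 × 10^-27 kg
1.44 × 10^-13 m

Using λ = h/√(2mKE):

First convert KE to Joules: KE = 9930.2 eV = 1.591 × 10^-15 J

λ = h/√(2mKE)
λ = (6.626 × 10^-34 J·s) / √(2 × 6.64 × 10^-27 kg × 1.591 × 10^-15 J)
λ = 1.44 × 10^-13 m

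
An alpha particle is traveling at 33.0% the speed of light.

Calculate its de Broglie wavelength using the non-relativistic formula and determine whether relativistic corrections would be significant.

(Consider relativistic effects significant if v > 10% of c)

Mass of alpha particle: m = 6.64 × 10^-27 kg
Yes, relativistic corrections are needed.

Using the non-relativistic de Broglie formula λ = h/(mv):

v = 33.0% × c = 9.893 × 10^7 m/s

λ = h/(mv)
λ = (6.626 × 10^-34 J·s) / (6.64 × 10^-27 kg × 9.893 × 10^7 m/s)
λ = 1.01 × 10^-15 m

Since v = 33.0% of c > 10% of c, relativistic corrections ARE significant and the actual wavelength would differ from this non-relativistic estimate.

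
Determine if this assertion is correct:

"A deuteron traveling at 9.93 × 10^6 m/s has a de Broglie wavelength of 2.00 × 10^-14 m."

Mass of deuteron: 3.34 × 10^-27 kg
True

The claim is correct.

Using λ = h/(mv):
λ = (6.626 × 10^-34 J·s) / (3.34 × 10^-27 kg × 9.93 × 10^6 m/s)
λ = 2.00 × 10^-14 m

This matches the claimed value.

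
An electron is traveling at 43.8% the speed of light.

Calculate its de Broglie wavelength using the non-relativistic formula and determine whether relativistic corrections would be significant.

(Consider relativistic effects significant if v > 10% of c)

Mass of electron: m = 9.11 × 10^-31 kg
Yes, relativistic corrections are needed.

Using the non-relativistic de Broglie formula λ = h/(mv):

v = 43.8% × c = 1.313 × 10^8 m/s

λ = h/(mv)
λ = (6.626 × 10^-34 J·s) / (9.11 × 10^-31 kg × 1.313 × 10^8 m/s)
λ = 5.54 × 10^-12 m

Since v = 43.8% of c > 10% of c, relativistic corrections ARE significant and the actual wavelength would differ from this non-relativistic estimate.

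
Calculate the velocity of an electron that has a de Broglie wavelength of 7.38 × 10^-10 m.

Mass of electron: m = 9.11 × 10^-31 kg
9.86 × 10^5 m/s

From the de Broglie relation λ = h/(mv), we solve for v:

v = h/(mλ)
v = (6.626 × 10^-34 J·s) / (9.11 × 10^-31 kg × 7.38 × 10^-10 m)
v = 9.86 × 10^5 m/s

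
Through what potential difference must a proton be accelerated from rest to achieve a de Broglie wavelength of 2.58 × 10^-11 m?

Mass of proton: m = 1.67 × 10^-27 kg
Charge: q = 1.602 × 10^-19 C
1.23 V

From λ = h/√(2mqV), we solve for V:

λ² = h²/(2mqV)
V = h²/(2mqλ²)
V = (6.626 × 10^-34 J·s)² / (2 × 1.67 × 10^-27 kg × 1.602 × 10^-19 C × (2.58 × 10^-11 m)²)
V = 1.23 V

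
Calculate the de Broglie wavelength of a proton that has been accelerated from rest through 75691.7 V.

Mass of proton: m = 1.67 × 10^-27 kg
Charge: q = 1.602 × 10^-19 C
1.04 × 10^-13 m

When a particle is accelerated through voltage V, it gains kinetic energy KE = qV.

The de Broglie wavelength is then λ = h/√(2mqV):

λ = h/√(2mqV)
λ = (6.626 × 10^-34 J·s) / √(2 × 1.67 × 10^-27 kg × 1.602 × 10^-19 C × 75691.7 V)
λ = 1.04 × 10^-13 m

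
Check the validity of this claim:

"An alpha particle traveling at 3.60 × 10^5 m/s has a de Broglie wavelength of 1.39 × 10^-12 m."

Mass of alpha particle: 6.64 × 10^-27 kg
False

The claim is incorrect.

Using λ = h/(mv):
λ = (6.626 × 10^-34 J·s) / (6.64 × 10^-27 kg × 3.60 × 10^5 m/s)
λ = 2.77 × 10^-13 m

The actual wavelength differs from the claimed 1.39 × 10^-12 m.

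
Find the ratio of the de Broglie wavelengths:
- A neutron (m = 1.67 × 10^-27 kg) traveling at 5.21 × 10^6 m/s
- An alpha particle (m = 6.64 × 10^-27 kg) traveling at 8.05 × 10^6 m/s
λ₁/λ₂ = 6.14

Using λ = h/(mv):

λ₁ = h/(m₁v₁) = 7.62 × 10^-14 m
λ₂ = h/(m₂v₂) = 1.24 × 10^-14 m

Ratio λ₁/λ₂ = (m₂v₂)/(m₁v₁)
         = (6.64 × 10^-27 kg × 8.05 × 10^6 m/s) / (1.67 × 10^-27 kg × 5.21 × 10^6 m/s)
         = 6.14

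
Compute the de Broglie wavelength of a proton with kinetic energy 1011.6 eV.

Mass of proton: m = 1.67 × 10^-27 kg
9.01 × 10^-13 m

Using λ = h/√(2mKE):

First convert KE to Joules: KE = 1011.6 eV = 1.621 × 10^-16 J

λ = h/√(2mKE)
λ = (6.626 × 10^-34 J·s) / √(2 × 1.67 × 10^-27 kg × 1.621 × 10^-16 J)
λ = 9.01 × 10^-13 m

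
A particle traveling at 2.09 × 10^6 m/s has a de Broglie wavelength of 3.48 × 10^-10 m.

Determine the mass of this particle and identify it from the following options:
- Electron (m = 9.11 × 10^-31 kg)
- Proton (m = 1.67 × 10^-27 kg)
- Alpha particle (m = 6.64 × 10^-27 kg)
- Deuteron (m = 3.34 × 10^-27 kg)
The particle is an electron.

From λ = h/(mv), solve for mass:

m = h/(λv)
m = (6.626 × 10^-34 J·s) / (3.48 × 10^-10 m × 2.09 × 10^6 m/s)
m = 9.11 × 10^-31 kg

Comparing with the listed masses, this is closest to an electron.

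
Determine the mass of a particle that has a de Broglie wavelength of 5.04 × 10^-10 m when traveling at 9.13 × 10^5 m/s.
1.44 × 10^-30 kg

From the de Broglie relation λ = h/(mv), we solve for m:

m = h/(λv)
m = (6.626 × 10^-34 J·s) / (5.04 × 10^-10 m × 9.13 × 10^5 m/s)
m = 1.44 × 10^-30 kg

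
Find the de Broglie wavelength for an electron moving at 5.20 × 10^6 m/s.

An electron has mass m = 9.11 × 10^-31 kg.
1.40 × 10^-10 m

Using the de Broglie relation λ = h/(mv):

λ = h/(mv)
λ = (6.626 × 10^-34 J·s) / (9.11 × 10^-31 kg × 5.20 × 10^6 m/s)
λ = 1.40 × 10^-10 m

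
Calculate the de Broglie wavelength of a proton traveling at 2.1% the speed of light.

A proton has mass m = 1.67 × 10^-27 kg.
6.30 × 10^-14 m

Using the de Broglie relation λ = h/(mv):

v = 2.1% × c = 6.296 × 10^6 m/s

λ = h/(mv)
λ = (6.626 × 10^-34 J·s) / (1.67 × 10^-27 kg × 6.296 × 10^6 m/s)
λ = 6.30 × 10^-14 m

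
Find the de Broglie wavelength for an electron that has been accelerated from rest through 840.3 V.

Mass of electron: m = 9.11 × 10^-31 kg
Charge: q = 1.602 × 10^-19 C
4.23 × 10^-11 m

When a particle is accelerated through voltage V, it gains kinetic energy KE = qV.

The de Broglie wavelength is then λ = h/√(2mqV):

λ = h/√(2mqV)
λ = (6.626 × 10^-34 J·s) / √(2 × 9.11 × 10^-31 kg × 1.602 × 10^-19 C × 840.3 V)
λ = 4.23 × 10^-11 m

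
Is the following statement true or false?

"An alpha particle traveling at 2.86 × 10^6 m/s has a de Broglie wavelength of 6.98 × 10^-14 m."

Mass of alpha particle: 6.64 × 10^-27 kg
False

The claim is incorrect.

Using λ = h/(mv):
λ = (6.626 × 10^-34 J·s) / (6.64 × 10^-27 kg × 2.86 × 10^6 m/s)
λ = 3.49 × 10^-14 m

The actual wavelength differs from the claimed 6.98 × 10^-14 m.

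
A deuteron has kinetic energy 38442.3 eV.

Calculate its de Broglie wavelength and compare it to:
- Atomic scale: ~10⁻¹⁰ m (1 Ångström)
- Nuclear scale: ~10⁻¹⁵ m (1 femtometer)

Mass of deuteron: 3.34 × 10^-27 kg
λ = 1.03 × 10^-13 m, which is between nuclear and atomic scales.

Using λ = h/√(2mKE):

KE = 38442.3 eV = 6.159 × 10^-15 J

λ = h/√(2mKE)
λ = (6.626 × 10^-34 J·s) / √(2 × 3.34 × 10^-27 kg × 6.159 × 10^-15 J)
λ = 1.03 × 10^-13 m

Comparison:
- Atomic scale (10⁻¹⁰ m): λ is 0.001× this size
- Nuclear scale (10⁻¹⁵ m): λ is 1e+02× this size

The wavelength is between nuclear and atomic scales.

This wavelength is appropriate for probing atomic structure but too large for nuclear physics experiments.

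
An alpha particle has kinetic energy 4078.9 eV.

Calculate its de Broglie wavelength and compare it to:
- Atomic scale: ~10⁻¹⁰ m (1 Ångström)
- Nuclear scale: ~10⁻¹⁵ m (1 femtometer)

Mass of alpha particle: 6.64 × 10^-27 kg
λ = 2.25 × 10^-13 m, which is between nuclear and atomic scales.

Using λ = h/√(2mKE):

KE = 4078.9 eV = 6.535 × 10^-16 J

λ = h/√(2mKE)
λ = (6.626 × 10^-34 J·s) / √(2 × 6.64 × 10^-27 kg × 6.535 × 10^-16 J)
λ = 2.25 × 10^-13 m

Comparison:
- Atomic scale (10⁻¹⁰ m): λ is 0.0022× this size
- Nuclear scale (10⁻¹⁵ m): λ is 2.2e+02× this size

The wavelength is between nuclear and atomic scales.

This wavelength is appropriate for probing atomic structure but too large for nuclear physics experiments.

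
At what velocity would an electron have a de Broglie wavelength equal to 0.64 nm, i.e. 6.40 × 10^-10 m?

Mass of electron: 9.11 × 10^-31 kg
1.14 × 10^6 m/s

From λ = h/(mv), solve for v:

v = h/(mλ)
v = (6.626 × 10^-34 J·s) / (9.11 × 10^-31 kg × 6.40 × 10^-10 m)
v = 1.14 × 10^6 m/s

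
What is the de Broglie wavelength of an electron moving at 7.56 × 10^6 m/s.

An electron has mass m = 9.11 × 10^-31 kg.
9.62 × 10^-11 m

Using the de Broglie relation λ = h/(mv):

λ = h/(mv)
λ = (6.626 × 10^-34 J·s) / (9.11 × 10^-31 kg × 7.56 × 10^6 m/s)
λ = 9.62 × 10^-11 m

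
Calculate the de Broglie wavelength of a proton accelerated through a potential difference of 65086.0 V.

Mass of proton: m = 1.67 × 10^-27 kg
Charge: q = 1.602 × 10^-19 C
1.12 × 10^-13 m

When a particle is accelerated through voltage V, it gains kinetic energy KE = qV.

The de Broglie wavelength is then λ = h/√(2mqV):

λ = h/√(2mqV)
λ = (6.626 × 10^-34 J·s) / √(2 × 1.67 × 10^-27 kg × 1.602 × 10^-19 C × 65086.0 V)
λ = 1.12 × 10^-13 m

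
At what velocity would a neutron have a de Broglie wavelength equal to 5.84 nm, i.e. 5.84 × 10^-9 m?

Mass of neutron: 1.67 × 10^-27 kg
6.79 × 10^1 m/s

From λ = h/(mv), solve for v:

v = h/(mλ)
v = (6.626 × 10^-34 J·s) / (1.67 × 10^-27 kg × 5.84 × 10^-9 m)
v = 6.79 × 10^1 m/s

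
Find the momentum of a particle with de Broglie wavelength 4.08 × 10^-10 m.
1.62 × 10^-24 kg·m/s

From the de Broglie relation λ = h/p, we solve for p:

p = h/λ
p = (6.626 × 10^-34 J·s) / (4.08 × 10^-10 m)
p = 1.62 × 10^-24 kg·m/s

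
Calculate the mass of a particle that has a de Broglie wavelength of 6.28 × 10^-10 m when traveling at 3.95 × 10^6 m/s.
2.67 × 10^-31 kg

From the de Broglie relation λ = h/(mv), we solve for m:

m = h/(λv)
m = (6.626 × 10^-34 J·s) / (6.28 × 10^-10 m × 3.95 × 10^6 m/s)
m = 2.67 × 10^-31 kg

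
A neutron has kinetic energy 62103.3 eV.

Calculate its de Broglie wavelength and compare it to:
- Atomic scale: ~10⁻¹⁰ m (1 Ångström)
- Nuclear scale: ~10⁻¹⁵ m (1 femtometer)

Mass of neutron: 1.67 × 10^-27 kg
λ = 1.15 × 10^-13 m, which is between nuclear and atomic scales.

Using λ = h/√(2mKE):

KE = 62103.3 eV = 9.950 × 10^-15 J

λ = h/√(2mKE)
λ = (6.626 × 10^-34 J·s) / √(2 × 1.67 × 10^-27 kg × 9.950 × 10^-15 J)
λ = 1.15 × 10^-13 m

Comparison:
- Atomic scale (10⁻¹⁰ m): λ is 0.0011× this size
- Nuclear scale (10⁻¹⁵ m): λ is 1.1e+02× this size

The wavelength is between nuclear and atomic scales.

This wavelength is appropriate for probing atomic structure but too large for nuclear physics experiments.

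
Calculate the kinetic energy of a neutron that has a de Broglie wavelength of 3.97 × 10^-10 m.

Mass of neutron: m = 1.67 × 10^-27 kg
8.34 × 10^-22 J (or 5.21 × 10^-3 eV)

From λ = h/√(2mKE), we solve for KE:

λ² = h²/(2mKE)
KE = h²/(2mλ²)
KE = (6.626 × 10^-34 J·s)² / (2 × 1.67 × 10^-27 kg × (3.97 × 10^-10 m)²)
KE = 8.34 × 10^-22 J
KE = 5.21 × 10^-3 eV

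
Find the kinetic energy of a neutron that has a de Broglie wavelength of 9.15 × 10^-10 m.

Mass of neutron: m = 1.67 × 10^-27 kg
1.57 × 10^-22 J (or 9.80 × 10^-4 eV)

From λ = h/√(2mKE), we solve for KE:

λ² = h²/(2mKE)
KE = h²/(2mλ²)
KE = (6.626 × 10^-34 J·s)² / (2 × 1.67 × 10^-27 kg × (9.15 × 10^-10 m)²)
KE = 1.57 × 10^-22 J
KE = 9.80 × 10^-4 eV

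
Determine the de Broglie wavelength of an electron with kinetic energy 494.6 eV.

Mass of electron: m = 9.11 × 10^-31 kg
5.51 × 10^-11 m

Using λ = h/√(2mKE):

First convert KE to Joules: KE = 494.6 eV = 7.924 × 10^-17 J

λ = h/√(2mKE)
λ = (6.626 × 10^-34 J·s) / √(2 × 9.11 × 10^-31 kg × 7.924 × 10^-17 J)
λ = 5.51 × 10^-11 m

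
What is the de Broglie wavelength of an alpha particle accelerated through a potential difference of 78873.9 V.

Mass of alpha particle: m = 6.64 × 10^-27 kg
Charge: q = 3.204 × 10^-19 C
3.62 × 10^-14 m

When a particle is accelerated through voltage V, it gains kinetic energy KE = qV.

The de Broglie wavelength is then λ = h/√(2mqV):

λ = h/√(2mqV)
λ = (6.626 × 10^-34 J·s) / √(2 × 6.64 × 10^-27 kg × 3.204 × 10^-19 C × 78873.9 V)
λ = 3.62 × 10^-14 m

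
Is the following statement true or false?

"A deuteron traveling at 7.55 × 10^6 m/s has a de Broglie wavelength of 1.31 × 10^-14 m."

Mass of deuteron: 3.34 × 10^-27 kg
False

The claim is incorrect.

Using λ = h/(mv):
λ = (6.626 × 10^-34 J·s) / (3.34 × 10^-27 kg × 7.55 × 10^6 m/s)
λ = 2.63 × 10^-14 m

The actual wavelength differs from the claimed 1.31 × 10^-14 m.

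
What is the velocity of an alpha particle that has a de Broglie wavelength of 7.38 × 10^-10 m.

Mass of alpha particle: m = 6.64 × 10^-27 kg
1.35 × 10^2 m/s

From the de Broglie relation λ = h/(mv), we solve for v:

v = h/(mλ)
v = (6.626 × 10^-34 J·s) / (6.64 × 10^-27 kg × 7.38 × 10^-10 m)
v = 1.35 × 10^2 m/s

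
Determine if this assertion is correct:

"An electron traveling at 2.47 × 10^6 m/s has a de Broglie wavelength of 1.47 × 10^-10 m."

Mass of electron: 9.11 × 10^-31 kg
False

The claim is incorrect.

Using λ = h/(mv):
λ = (6.626 × 10^-34 J·s) / (9.11 × 10^-31 kg × 2.47 × 10^6 m/s)
λ = 2.94 × 10^-10 m

The actual wavelength differs from the claimed 1.47 × 10^-10 m.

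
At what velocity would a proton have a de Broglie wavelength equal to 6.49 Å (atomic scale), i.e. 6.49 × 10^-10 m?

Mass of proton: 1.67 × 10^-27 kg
6.11 × 10^2 m/s

From λ = h/(mv), solve for v:

v = h/(mλ)
v = (6.626 × 10^-34 J·s) / (1.67 × 10^-27 kg × 6.49 × 10^-10 m)
v = 6.11 × 10^2 m/s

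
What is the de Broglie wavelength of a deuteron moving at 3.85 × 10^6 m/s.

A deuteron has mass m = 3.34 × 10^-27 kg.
5.15 × 10^-14 m

Using the de Broglie relation λ = h/(mv):

λ = h/(mv)
λ = (6.626 × 10^-34 J·s) / (3.34 × 10^-27 kg × 3.85 × 10^6 m/s)
λ = 5.15 × 10^-14 m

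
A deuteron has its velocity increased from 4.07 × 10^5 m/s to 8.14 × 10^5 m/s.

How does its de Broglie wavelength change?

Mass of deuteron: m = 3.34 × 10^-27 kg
The wavelength decreases by a factor of 2.

Using λ = h/(mv):

Initial wavelength: λ₁ = h/(mv₁) = 4.87 × 10^-13 m
Final wavelength: λ₂ = h/(mv₂) = 2.44 × 10^-13 m

Since λ ∝ 1/v, when velocity increases by a factor of 2, the wavelength decreases by a factor of 2.

λ₂/λ₁ = v₁/v₂ = 1/2

The wavelength decreases by a factor of 2.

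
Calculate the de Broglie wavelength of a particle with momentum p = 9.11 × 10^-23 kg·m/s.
7.27 × 10^-12 m

Using the de Broglie relation λ = h/p:

λ = h/p
λ = (6.626 × 10^-34 J·s) / (9.11 × 10^-23 kg·m/s)
λ = 7.27 × 10^-12 m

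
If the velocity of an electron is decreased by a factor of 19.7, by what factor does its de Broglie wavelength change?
The wavelength increases by a factor of 19.7.

From λ = h/(mv), the wavelength is inversely proportional to velocity:

λ ∝ 1/v

If v → v/19.7, then λ → 19.7λ

When velocity is decreased by a factor of 19.7, the wavelength increases by a factor of 19.7.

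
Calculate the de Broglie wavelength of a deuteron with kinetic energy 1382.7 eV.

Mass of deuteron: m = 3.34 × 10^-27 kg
5.45 × 10^-13 m

Using λ = h/√(2mKE):

First convert KE to Joules: KE = 1382.7 eV = 2.215 × 10^-16 J

λ = h/√(2mKE)
λ = (6.626 × 10^-34 J·s) / √(2 × 3.34 × 10^-27 kg × 2.215 × 10^-16 J)
λ = 5.45 × 10^-13 m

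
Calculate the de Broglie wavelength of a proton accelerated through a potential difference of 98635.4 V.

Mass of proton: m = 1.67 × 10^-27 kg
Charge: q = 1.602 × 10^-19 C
9.12 × 10^-14 m

When a particle is accelerated through voltage V, it gains kinetic energy KE = qV.

The de Broglie wavelength is then λ = h/√(2mqV):

λ = h/√(2mqV)
λ = (6.626 × 10^-34 J·s) / √(2 × 1.67 × 10^-27 kg × 1.602 × 10^-19 C × 98635.4 V)
λ = 9.12 × 10^-14 m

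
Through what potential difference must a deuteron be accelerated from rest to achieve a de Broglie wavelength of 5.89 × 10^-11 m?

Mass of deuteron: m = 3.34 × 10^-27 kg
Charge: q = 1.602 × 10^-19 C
1.18 × 10^-1 V

From λ = h/√(2mqV), we solve for V:

λ² = h²/(2mqV)
V = h²/(2mqλ²)
V = (6.626 × 10^-34 J·s)² / (2 × 3.34 × 10^-27 kg × 1.602 × 10^-19 C × (5.89 × 10^-11 m)²)
V = 1.18 × 10^-1 V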